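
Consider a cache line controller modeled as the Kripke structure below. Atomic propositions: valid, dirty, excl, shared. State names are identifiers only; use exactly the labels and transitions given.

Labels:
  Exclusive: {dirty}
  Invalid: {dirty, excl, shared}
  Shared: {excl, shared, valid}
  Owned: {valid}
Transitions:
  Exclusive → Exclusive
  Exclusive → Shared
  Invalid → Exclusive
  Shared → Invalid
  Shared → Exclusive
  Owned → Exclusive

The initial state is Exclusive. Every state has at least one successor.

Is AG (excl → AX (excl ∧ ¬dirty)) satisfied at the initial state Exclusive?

States satisfying excl → AX (excl ∧ ¬dirty): {Exclusive, Owned}.
States satisfying AG (excl → AX (excl ∧ ¬dirty)): ∅.
Invalid is reachable from Exclusive and violates excl → AX (excl ∧ ¬dirty), so AG fails at Exclusive.
Exclusive ∉ Sat(AG (excl → AX (excl ∧ ¬dirty))).

Violated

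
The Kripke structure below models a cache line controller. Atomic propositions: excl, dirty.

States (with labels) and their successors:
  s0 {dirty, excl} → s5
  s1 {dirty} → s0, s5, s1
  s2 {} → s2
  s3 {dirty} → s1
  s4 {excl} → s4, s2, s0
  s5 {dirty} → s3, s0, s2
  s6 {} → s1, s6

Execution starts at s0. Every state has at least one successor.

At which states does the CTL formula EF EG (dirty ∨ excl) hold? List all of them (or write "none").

{s0, s1, s3, s4, s5, s6}

States satisfying EG (dirty ∨ excl): {s0, s1, s3, s4, s5}.
States satisfying EF EG (dirty ∨ excl): {s0, s1, s3, s4, s5, s6}.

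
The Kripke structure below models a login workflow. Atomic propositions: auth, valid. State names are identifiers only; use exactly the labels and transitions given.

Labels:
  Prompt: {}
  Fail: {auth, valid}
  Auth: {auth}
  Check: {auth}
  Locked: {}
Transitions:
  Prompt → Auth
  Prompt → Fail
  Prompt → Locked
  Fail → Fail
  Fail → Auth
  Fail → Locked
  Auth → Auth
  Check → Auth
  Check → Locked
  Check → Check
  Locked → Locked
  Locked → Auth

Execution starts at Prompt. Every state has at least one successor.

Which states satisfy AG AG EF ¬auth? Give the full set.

States satisfying AG EF ¬auth: ∅.
States satisfying AG AG EF ¬auth: ∅.

none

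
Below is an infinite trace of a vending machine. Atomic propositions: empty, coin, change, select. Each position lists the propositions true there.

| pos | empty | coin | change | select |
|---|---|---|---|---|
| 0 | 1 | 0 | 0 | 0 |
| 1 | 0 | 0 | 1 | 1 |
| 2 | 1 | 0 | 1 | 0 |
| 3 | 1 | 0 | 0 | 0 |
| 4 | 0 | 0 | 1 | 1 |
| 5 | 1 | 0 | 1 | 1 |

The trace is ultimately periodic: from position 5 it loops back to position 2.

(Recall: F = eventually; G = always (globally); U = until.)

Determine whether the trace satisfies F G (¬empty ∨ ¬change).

No

G (¬empty ∨ ¬change) is false at every position 0..5, so it never becomes true and F G (¬empty ∨ ¬change) fails.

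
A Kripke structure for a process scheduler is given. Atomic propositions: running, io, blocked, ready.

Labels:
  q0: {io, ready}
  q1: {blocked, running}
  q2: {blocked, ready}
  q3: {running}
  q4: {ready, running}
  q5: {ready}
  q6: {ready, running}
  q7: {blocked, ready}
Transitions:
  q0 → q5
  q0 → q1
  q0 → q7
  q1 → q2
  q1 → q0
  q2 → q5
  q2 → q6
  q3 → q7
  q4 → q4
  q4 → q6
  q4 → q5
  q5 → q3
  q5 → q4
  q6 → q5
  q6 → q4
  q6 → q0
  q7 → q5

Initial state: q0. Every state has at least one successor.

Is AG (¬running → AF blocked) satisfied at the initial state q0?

No

States satisfying ¬running → AF blocked: {q1, q2, q3, q4, q6, q7}.
States satisfying AG (¬running → AF blocked): ∅.
q0 is reachable from q0 and violates ¬running → AF blocked, so AG fails at q0.
q0 ∉ Sat(AG (¬running → AF blocked)).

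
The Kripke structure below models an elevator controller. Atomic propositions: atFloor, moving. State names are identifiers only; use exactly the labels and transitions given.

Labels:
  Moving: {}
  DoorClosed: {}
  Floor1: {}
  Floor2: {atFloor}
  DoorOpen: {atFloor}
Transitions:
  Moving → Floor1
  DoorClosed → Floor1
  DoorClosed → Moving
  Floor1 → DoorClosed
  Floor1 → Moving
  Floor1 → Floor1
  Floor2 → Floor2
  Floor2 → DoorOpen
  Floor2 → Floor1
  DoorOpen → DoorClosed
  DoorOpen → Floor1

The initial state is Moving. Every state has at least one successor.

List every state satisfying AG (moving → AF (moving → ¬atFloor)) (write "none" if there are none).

States satisfying moving → AF (moving → ¬atFloor): {Moving, DoorClosed, Floor1, Floor2, DoorOpen}.
States satisfying AG (moving → AF (moving → ¬atFloor)): {Moving, DoorClosed, Floor1, Floor2, DoorOpen}.

{Moving, DoorClosed, Floor1, Floor2, DoorOpen}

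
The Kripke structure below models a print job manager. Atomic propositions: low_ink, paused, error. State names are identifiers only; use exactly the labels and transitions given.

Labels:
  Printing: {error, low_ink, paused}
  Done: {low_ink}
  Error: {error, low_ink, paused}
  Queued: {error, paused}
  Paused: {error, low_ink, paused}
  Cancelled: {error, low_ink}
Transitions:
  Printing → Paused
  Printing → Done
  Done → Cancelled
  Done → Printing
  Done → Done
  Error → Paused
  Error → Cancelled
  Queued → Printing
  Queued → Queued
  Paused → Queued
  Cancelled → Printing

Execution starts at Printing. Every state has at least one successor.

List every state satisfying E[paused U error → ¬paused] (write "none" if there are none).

States satisfying paused: {Printing, Error, Queued, Paused}.
States satisfying error → ¬paused: {Done, Cancelled}.
States satisfying E[paused U error → ¬paused]: {Printing, Done, Error, Queued, Paused, Cancelled}.

{Printing, Done, Error, Queued, Paused, Cancelled}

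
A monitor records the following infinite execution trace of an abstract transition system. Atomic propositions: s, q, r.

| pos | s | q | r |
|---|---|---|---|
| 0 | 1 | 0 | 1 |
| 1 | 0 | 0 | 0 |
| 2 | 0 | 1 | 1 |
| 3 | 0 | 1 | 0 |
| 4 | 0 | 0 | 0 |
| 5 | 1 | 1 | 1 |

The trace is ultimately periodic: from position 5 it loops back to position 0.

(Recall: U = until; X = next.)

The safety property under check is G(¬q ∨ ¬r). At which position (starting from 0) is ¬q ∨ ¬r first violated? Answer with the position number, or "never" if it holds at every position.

2

Check ¬q ∨ ¬r at each position in order: 0 ✓, 1 ✓.
At position 2 the labels are {q, r}, so ¬q ∨ ¬r is false there. This is the first violation.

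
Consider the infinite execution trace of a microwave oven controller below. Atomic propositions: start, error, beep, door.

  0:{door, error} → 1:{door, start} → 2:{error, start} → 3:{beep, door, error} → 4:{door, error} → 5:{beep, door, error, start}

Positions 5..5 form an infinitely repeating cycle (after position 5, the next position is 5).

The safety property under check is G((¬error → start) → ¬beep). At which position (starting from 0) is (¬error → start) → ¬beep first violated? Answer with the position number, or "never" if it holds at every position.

Check (¬error → start) → ¬beep at each position in order: 0 ✓, 1 ✓, 2 ✓.
At position 3 the labels are {beep, door, error}, so (¬error → start) → ¬beep is false there. This is the first violation.

3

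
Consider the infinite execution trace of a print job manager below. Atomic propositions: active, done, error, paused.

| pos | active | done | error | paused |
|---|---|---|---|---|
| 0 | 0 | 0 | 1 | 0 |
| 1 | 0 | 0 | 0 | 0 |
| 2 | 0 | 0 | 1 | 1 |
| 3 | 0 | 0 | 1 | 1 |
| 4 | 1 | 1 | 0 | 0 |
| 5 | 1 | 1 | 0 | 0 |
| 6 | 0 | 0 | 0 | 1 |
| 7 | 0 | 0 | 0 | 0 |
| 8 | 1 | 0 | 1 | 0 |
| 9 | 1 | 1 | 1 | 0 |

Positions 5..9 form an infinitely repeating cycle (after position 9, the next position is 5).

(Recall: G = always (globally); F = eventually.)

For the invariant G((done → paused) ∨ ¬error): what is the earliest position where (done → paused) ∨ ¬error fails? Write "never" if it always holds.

9

Check (done → paused) ∨ ¬error at each position in order: 0 ✓, 1 ✓, 2 ✓, 3 ✓, 4 ✓, 5 ✓, 6 ✓, 7 ✓, 8 ✓.
At position 9 the labels are {active, done, error}, so (done → paused) ∨ ¬error is false there. This is the first violation.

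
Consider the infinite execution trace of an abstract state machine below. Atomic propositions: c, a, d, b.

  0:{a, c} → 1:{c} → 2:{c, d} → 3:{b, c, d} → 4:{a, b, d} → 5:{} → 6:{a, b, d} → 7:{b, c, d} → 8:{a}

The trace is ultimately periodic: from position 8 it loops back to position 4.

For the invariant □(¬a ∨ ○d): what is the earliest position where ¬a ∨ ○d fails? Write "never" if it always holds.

At position 0 the labels are {a, c} and the next position 1 has {c}, so ¬a ∨ ○d is false there. This is the first violation.

0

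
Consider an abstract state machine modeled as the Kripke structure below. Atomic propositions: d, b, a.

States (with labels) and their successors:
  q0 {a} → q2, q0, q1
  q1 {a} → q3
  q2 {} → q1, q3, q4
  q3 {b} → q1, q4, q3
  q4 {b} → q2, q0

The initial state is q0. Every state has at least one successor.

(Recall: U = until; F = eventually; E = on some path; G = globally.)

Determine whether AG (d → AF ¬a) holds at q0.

States satisfying d → AF ¬a: {q0, q1, q2, q3, q4}.
States satisfying AG (d → AF ¬a): {q0, q1, q2, q3, q4}.
Every state reachable from q0 satisfies d → AF ¬a.
q0 ∈ Sat(AG (d → AF ¬a)).

Holds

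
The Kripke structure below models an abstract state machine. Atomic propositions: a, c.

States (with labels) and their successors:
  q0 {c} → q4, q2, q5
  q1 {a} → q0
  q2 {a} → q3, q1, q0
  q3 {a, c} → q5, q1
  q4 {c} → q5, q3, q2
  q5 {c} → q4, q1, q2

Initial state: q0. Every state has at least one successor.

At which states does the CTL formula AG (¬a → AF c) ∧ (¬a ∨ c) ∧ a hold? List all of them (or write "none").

{q3}

States satisfying ¬a → AF c: {q0, q1, q2, q3, q4, q5}.
States satisfying AG (¬a → AF c): {q0, q1, q2, q3, q4, q5}.
States satisfying ¬a: {q0, q4, q5}.
States satisfying ¬a ∨ c: {q0, q3, q4, q5}.
States satisfying (¬a ∨ c) ∧ a: {q3}.
States satisfying AG (¬a → AF c) ∧ (¬a ∨ c) ∧ a: {q3}.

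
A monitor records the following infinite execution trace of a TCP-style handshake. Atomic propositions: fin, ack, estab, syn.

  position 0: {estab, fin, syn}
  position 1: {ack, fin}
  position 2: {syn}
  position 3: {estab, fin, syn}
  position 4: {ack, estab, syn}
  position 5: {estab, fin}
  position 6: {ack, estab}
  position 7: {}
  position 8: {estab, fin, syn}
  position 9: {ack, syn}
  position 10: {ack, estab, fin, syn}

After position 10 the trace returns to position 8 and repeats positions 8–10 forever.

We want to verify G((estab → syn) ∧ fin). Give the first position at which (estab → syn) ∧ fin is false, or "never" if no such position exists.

2

Check (estab → syn) ∧ fin at each position in order: 0 ✓, 1 ✓.
At position 2 the labels are {syn}, so (estab → syn) ∧ fin is false there. This is the first violation.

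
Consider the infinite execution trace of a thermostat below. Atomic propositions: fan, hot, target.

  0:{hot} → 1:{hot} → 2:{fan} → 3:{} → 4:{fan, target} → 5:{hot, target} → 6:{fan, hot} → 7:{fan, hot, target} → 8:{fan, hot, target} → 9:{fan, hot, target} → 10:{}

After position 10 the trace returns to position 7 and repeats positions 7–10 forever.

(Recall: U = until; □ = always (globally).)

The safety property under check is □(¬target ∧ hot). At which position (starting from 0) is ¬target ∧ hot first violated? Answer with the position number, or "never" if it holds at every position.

2

Check ¬target ∧ hot at each position in order: 0 ✓, 1 ✓.
At position 2 the labels are {fan}, so ¬target ∧ hot is false there. This is the first violation.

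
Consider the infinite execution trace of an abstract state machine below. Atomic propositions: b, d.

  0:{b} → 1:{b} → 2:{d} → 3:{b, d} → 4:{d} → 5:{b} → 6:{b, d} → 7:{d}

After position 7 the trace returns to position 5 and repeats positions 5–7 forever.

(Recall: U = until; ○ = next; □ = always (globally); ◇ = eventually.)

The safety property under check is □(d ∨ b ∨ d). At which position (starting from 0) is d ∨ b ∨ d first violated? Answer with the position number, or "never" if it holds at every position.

d ∨ b ∨ d holds at every position 0..7, and those are all the positions the trace ever visits, so the invariant □(d ∨ b ∨ d) is never violated.

never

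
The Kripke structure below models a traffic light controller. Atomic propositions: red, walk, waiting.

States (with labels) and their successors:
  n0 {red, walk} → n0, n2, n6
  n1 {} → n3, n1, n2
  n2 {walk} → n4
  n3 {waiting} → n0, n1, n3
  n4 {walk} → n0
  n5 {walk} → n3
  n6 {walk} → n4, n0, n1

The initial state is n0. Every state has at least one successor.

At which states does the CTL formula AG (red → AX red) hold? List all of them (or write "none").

none

States satisfying red → AX red: {n1, n2, n3, n4, n5, n6}.
States satisfying AG (red → AX red): ∅.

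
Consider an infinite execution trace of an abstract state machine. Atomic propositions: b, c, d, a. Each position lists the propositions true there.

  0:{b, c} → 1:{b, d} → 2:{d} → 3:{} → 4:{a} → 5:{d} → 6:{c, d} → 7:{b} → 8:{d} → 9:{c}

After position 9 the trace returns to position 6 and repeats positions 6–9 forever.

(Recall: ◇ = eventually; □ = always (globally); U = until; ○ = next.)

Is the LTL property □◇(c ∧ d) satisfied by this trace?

◇(c ∧ d) holds at every position 0..9, and those are all positions ever visited, so □◇(c ∧ d) holds.

Holds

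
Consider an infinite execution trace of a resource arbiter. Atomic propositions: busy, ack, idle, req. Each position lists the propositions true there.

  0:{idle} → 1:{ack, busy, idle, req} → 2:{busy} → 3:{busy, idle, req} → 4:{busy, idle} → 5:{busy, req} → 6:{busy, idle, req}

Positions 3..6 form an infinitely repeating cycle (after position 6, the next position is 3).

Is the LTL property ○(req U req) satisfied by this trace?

The position after 0 is 1; req U req is true there.

Yes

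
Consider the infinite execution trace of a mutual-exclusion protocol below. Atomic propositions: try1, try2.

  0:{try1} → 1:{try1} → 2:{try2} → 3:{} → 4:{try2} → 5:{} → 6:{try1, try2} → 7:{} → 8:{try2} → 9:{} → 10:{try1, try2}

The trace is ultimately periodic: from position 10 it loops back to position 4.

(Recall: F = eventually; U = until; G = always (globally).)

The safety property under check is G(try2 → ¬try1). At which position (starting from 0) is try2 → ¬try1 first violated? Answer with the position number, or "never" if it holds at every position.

Check try2 → ¬try1 at each position in order: 0 ✓, 1 ✓, 2 ✓, 3 ✓, 4 ✓, 5 ✓.
At position 6 the labels are {try1, try2}, so try2 → ¬try1 is false there. This is the first violation.

6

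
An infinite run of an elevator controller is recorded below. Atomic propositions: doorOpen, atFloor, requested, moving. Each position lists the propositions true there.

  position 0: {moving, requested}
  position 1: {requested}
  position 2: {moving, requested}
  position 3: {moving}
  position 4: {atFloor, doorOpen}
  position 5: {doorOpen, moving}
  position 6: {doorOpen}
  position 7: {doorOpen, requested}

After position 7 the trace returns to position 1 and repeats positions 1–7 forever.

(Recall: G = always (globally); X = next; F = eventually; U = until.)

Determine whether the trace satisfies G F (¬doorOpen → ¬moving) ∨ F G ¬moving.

F (¬doorOpen → ¬moving) holds at every position 0..7, and those are all positions ever visited, so G F (¬doorOpen → ¬moving) holds.
G ¬moving is false at every position 0..7, so it never becomes true and F G ¬moving fails.
At position 0: G F (¬doorOpen → ¬moving) is true; F G ¬moving is false; so G F (¬doorOpen → ¬moving) ∨ F G ¬moving is true.

Satisfied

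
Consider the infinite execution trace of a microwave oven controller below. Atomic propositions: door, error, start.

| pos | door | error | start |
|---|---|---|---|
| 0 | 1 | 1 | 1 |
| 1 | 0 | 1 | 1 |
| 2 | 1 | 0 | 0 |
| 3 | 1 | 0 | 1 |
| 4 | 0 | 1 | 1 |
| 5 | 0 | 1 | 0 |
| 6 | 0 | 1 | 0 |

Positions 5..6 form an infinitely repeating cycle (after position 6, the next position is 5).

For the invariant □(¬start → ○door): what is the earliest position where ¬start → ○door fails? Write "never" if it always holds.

5

Check ¬start → ○door at each position in order: 0 ✓, 1 ✓, 2 ✓, 3 ✓, 4 ✓.
At position 5 the labels are {error} and the next position 6 has {error}, so ¬start → ○door is false there. This is the first violation.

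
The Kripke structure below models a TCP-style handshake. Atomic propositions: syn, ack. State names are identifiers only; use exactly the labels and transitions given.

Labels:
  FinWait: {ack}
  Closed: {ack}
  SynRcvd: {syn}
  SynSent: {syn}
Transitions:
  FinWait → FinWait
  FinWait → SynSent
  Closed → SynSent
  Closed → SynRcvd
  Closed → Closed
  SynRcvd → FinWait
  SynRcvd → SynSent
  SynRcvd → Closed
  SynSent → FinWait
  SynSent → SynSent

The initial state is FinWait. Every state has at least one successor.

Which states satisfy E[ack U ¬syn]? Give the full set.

States satisfying ack: {FinWait, Closed}.
States satisfying ¬syn: {FinWait, Closed}.
States satisfying E[ack U ¬syn]: {FinWait, Closed}.

{FinWait, Closed}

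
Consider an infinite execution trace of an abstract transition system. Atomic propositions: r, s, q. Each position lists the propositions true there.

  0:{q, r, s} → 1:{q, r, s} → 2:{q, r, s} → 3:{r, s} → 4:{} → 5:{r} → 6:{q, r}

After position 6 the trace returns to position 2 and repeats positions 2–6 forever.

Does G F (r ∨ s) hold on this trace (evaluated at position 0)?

Yes

F (r ∨ s) holds at every position 0..6, and those are all positions ever visited, so G F (r ∨ s) holds.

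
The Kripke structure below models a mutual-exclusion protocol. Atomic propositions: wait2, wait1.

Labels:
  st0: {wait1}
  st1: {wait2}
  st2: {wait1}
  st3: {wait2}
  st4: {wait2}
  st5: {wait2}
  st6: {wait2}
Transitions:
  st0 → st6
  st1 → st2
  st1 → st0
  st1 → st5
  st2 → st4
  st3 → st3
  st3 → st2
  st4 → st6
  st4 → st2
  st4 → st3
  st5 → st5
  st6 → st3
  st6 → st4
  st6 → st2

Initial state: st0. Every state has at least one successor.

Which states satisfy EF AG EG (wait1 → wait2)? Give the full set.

{st1, st5}

States satisfying AG EG (wait1 → wait2): {st5}.
States satisfying EF AG EG (wait1 → wait2): {st1, st5}.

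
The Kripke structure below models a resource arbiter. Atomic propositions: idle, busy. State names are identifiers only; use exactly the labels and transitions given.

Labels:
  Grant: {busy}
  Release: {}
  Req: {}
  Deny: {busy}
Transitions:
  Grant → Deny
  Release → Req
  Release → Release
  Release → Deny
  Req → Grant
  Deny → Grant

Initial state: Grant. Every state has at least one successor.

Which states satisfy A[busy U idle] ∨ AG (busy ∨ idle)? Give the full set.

{Grant, Deny}

States satisfying busy: {Grant, Deny}.
States satisfying idle: ∅.
States satisfying A[busy U idle]: ∅.
States satisfying busy ∨ idle: {Grant, Deny}.
States satisfying AG (busy ∨ idle): {Grant, Deny}.
States satisfying A[busy U idle] ∨ AG (busy ∨ idle): {Grant, Deny}.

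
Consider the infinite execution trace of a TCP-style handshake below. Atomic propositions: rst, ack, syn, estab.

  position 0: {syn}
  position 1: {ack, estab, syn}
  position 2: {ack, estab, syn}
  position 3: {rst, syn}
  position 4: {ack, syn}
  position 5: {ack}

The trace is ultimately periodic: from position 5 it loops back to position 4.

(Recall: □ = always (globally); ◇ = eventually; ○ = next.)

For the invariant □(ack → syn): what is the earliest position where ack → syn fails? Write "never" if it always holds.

Check ack → syn at each position in order: 0 ✓, 1 ✓, 2 ✓, 3 ✓, 4 ✓.
At position 5 the labels are {ack}, so ack → syn is false there. This is the first violation.

5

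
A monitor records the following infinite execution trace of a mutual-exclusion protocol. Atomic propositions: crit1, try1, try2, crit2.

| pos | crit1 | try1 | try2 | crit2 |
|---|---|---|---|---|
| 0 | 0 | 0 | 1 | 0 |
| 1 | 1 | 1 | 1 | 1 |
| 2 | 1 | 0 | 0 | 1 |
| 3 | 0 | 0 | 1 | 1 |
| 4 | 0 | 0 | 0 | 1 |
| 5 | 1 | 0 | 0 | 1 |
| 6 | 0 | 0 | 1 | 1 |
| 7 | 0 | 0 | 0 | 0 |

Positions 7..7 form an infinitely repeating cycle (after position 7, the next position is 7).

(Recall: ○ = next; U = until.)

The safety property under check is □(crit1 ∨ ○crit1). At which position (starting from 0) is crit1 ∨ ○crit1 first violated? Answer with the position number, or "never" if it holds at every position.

3

Check crit1 ∨ ○crit1 at each position in order: 0 ✓, 1 ✓, 2 ✓.
At position 3 the labels are {crit2, try2} and the next position 4 has {crit2}, so crit1 ∨ ○crit1 is false there. This is the first violation.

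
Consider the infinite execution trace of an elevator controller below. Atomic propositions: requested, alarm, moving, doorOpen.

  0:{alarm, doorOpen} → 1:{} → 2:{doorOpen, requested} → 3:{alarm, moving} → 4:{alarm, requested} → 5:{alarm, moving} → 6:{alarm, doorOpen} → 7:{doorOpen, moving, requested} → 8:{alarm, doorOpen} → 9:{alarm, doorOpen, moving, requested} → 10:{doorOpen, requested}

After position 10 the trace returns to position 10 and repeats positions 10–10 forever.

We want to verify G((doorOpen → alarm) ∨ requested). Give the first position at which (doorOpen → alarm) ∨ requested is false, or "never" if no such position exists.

(doorOpen → alarm) ∨ requested holds at every position 0..10, and those are all the positions the trace ever visits, so the invariant G((doorOpen → alarm) ∨ requested) is never violated.

never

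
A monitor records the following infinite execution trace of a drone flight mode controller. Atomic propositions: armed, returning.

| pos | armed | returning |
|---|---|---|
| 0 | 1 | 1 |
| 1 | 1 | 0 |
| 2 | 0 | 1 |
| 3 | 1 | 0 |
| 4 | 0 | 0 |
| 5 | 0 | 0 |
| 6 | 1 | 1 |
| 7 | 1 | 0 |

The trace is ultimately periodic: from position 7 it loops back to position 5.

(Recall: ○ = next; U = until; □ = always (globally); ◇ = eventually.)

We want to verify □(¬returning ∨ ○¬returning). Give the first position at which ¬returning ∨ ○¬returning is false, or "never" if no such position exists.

never

¬returning ∨ ○¬returning holds at every position 0..7, and those are all the positions the trace ever visits, so the invariant □(¬returning ∨ ○¬returning) is never violated.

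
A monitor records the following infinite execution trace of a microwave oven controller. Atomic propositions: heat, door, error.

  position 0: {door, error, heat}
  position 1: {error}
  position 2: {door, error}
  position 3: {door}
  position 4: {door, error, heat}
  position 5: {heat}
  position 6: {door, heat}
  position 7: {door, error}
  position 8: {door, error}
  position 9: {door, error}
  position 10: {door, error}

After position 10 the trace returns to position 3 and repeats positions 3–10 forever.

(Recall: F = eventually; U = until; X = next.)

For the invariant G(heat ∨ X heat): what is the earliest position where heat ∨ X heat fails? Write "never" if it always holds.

1

Check heat ∨ X heat at each position in order: 0 ✓.
At position 1 the labels are {error} and the next position 2 has {door, error}, so heat ∨ X heat is false there. This is the first violation.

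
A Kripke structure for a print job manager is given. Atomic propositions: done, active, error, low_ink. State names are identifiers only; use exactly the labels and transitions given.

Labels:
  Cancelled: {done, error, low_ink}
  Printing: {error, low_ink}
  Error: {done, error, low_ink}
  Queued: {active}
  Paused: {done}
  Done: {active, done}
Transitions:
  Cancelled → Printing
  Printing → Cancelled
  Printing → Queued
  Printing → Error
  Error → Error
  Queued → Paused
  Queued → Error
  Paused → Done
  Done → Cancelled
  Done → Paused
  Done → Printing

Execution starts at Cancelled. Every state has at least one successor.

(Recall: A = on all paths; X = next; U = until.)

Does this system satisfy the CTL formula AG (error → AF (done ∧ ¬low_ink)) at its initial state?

No

States satisfying error → AF (done ∧ ¬low_ink): {Queued, Paused, Done}.
States satisfying AG (error → AF (done ∧ ¬low_ink)): ∅.
Cancelled is reachable from Cancelled and violates error → AF (done ∧ ¬low_ink), so AG fails at Cancelled.
Cancelled ∉ Sat(AG (error → AF (done ∧ ¬low_ink))).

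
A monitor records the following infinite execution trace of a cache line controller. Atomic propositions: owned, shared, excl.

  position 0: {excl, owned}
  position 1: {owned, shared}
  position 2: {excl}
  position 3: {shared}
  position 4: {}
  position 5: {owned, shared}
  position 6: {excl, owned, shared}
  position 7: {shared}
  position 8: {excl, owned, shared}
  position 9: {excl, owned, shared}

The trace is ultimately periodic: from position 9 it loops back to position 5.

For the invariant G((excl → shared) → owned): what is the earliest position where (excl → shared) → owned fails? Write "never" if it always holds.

3

Check (excl → shared) → owned at each position in order: 0 ✓, 1 ✓, 2 ✓.
At position 3 the labels are {shared}, so (excl → shared) → owned is false there. This is the first violation.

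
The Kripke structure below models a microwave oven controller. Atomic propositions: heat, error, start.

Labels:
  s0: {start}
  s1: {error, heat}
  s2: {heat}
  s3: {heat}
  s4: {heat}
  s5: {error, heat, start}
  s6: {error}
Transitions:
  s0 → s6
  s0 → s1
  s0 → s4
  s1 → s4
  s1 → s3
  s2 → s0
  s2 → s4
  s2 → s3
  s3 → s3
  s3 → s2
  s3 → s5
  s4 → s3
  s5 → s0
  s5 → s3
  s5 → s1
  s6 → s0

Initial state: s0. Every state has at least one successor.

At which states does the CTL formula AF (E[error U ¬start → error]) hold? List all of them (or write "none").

{s0, s1, s5, s6}

States satisfying E[error U ¬start → error]: {s0, s1, s5, s6}.
States satisfying AF (E[error U ¬start → error]): {s0, s1, s5, s6}.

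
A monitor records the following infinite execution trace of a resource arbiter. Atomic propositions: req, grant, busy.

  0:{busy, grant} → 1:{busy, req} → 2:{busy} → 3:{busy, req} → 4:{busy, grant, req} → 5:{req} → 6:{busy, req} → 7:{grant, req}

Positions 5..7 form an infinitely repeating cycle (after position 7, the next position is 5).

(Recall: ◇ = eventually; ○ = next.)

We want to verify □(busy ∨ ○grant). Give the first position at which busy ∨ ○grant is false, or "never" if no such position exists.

5

Check busy ∨ ○grant at each position in order: 0 ✓, 1 ✓, 2 ✓, 3 ✓, 4 ✓.
At position 5 the labels are {req} and the next position 6 has {busy, req}, so busy ∨ ○grant is false there. This is the first violation.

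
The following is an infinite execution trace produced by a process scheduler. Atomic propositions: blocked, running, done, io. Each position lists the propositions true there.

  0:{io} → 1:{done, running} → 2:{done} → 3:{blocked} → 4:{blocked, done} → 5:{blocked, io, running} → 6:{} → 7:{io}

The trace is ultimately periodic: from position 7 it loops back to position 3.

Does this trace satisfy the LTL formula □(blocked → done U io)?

No

blocked → done U io must hold at every position from 0 onward. It fails at position 3, so □(blocked → done U io) is false.
Positions where blocked holds: 3, 4, 5.
Check done U io at each: 3→fails, 4→ok, 5→ok.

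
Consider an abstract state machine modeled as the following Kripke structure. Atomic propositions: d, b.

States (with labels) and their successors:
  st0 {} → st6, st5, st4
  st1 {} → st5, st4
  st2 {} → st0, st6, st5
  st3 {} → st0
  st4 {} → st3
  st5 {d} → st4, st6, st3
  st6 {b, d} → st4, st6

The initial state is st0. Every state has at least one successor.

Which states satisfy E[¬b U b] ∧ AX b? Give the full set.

none

States satisfying ¬b: {st0, st1, st2, st3, st4, st5}.
States satisfying b: {st6}.
States satisfying E[¬b U b]: {st0, st1, st2, st3, st4, st5, st6}.
States satisfying AX b: ∅.
States satisfying E[¬b U b] ∧ AX b: ∅.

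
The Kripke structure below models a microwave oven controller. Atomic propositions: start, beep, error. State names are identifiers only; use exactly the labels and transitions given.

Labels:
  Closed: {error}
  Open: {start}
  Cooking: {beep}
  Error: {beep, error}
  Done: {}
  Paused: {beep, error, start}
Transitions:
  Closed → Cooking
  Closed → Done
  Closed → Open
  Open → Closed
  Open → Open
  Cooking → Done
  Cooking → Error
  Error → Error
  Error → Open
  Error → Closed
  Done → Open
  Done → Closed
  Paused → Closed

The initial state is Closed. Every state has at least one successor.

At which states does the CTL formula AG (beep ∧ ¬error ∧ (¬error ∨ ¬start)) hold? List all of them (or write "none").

States satisfying beep ∧ ¬error ∧ (¬error ∨ ¬start): {Cooking}.
States satisfying AG (beep ∧ ¬error ∧ (¬error ∨ ¬start)): ∅.

none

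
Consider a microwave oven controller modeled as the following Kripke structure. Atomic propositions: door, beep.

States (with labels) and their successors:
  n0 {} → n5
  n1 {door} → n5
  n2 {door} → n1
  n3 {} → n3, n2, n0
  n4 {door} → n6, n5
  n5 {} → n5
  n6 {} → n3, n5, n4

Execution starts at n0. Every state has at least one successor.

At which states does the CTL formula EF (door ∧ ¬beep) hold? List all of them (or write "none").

States satisfying door ∧ ¬beep: {n1, n2, n4}.
States satisfying EF (door ∧ ¬beep): {n1, n2, n3, n4, n6}.

{n1, n2, n3, n4, n6}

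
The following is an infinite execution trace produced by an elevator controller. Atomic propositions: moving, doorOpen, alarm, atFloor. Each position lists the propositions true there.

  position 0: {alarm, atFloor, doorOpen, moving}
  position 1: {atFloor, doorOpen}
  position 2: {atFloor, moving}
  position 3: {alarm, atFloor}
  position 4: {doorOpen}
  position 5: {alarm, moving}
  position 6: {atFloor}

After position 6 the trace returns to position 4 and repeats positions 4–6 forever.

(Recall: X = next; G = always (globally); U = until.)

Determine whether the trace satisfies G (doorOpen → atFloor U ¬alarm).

doorOpen → atFloor U ¬alarm holds at every position 0..6, and those are all positions ever visited, so G (doorOpen → atFloor U ¬alarm) holds.
Positions where doorOpen holds: 0, 1, 4.
Check atFloor U ¬alarm at each: 0→ok, 1→ok, 4→ok.

Holds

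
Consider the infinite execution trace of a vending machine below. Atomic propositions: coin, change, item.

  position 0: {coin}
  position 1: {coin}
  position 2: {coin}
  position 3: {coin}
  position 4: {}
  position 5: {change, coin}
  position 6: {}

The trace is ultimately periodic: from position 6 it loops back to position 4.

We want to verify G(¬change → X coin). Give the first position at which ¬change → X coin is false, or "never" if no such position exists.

3

Check ¬change → X coin at each position in order: 0 ✓, 1 ✓, 2 ✓.
At position 3 the labels are {coin} and the next position 4 has {}, so ¬change → X coin is false there. This is the first violation.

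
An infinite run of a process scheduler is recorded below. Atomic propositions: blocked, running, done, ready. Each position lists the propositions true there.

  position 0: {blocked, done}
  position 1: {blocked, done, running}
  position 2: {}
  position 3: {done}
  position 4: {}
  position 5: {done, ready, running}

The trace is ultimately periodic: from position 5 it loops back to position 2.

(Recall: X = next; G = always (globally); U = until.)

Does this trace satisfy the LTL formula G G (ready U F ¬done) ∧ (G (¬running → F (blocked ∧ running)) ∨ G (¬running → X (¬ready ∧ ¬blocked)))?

Does not hold

G (ready U F ¬done) holds at every position 0..5, and those are all positions ever visited, so G G (ready U F ¬done) holds.
At position 0: G G (ready U F ¬done) is true; G (¬running → F (blocked ∧ running)) ∨ G (¬running → X (¬ready ∧ ¬blocked)) is false; so G G (ready U F ¬done) ∧ (G (¬running → F (blocked ∧ running)) ∨ G (¬running → X (¬ready ∧ ¬blocked))) is false.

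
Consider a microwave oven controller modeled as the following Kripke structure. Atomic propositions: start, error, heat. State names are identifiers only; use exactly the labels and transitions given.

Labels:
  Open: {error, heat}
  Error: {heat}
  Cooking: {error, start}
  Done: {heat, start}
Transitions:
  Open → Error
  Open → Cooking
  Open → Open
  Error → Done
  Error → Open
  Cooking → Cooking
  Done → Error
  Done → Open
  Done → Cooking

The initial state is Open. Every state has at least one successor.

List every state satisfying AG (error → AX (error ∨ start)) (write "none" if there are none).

States satisfying error → AX (error ∨ start): {Error, Cooking, Done}.
States satisfying AG (error → AX (error ∨ start)): {Cooking}.

{Cooking}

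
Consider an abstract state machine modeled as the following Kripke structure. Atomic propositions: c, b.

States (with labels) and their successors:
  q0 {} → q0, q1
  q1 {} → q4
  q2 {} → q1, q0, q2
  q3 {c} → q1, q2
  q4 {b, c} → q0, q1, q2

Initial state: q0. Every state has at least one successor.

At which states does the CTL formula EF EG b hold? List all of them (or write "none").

States satisfying EG b: ∅.
States satisfying EF EG b: ∅.

none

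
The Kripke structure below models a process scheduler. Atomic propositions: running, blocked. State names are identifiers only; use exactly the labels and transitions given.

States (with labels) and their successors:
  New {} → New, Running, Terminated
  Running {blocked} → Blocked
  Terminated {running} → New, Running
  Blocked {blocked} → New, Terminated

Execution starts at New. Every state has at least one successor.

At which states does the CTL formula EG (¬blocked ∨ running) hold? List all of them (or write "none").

States satisfying ¬blocked ∨ running: {New, Terminated}.
States satisfying EG (¬blocked ∨ running): {New, Terminated}.

{New, Terminated}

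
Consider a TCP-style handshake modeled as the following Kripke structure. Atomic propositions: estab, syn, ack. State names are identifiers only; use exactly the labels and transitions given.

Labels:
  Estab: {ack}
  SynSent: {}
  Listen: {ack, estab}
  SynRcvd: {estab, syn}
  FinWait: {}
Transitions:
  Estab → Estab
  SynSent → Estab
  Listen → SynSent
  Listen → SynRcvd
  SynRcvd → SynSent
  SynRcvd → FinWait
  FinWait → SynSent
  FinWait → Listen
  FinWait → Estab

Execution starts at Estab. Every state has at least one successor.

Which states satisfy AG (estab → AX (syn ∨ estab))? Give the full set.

{Estab, SynSent}

States satisfying estab → AX (syn ∨ estab): {Estab, SynSent, FinWait}.
States satisfying AG (estab → AX (syn ∨ estab)): {Estab, SynSent}.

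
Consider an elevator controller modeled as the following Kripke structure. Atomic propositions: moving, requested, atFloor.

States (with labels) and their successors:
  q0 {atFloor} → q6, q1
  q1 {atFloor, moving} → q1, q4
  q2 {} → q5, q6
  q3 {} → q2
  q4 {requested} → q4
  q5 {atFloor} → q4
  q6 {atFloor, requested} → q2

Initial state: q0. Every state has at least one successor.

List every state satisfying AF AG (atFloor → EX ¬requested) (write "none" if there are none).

{q1, q4, q5}

States satisfying AG (atFloor → EX ¬requested): {q1, q4}.
States satisfying AF AG (atFloor → EX ¬requested): {q1, q4, q5}.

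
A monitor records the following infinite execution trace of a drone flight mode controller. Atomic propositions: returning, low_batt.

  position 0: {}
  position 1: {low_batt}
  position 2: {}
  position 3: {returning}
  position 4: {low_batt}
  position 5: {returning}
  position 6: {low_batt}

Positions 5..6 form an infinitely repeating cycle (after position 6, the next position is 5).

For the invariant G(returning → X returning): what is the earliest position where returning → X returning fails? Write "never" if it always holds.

Check returning → X returning at each position in order: 0 ✓, 1 ✓, 2 ✓.
At position 3 the labels are {returning} and the next position 4 has {low_batt}, so returning → X returning is false there. This is the first violation.

3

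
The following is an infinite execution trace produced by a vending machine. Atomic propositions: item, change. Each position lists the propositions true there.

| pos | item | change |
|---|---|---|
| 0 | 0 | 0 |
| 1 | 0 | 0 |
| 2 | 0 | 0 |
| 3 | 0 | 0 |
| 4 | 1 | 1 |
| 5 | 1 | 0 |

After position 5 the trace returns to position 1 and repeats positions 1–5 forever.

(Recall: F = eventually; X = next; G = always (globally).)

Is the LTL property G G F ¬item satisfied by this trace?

Holds

G F ¬item holds at every position 0..5, and those are all positions ever visited, so G G F ¬item holds.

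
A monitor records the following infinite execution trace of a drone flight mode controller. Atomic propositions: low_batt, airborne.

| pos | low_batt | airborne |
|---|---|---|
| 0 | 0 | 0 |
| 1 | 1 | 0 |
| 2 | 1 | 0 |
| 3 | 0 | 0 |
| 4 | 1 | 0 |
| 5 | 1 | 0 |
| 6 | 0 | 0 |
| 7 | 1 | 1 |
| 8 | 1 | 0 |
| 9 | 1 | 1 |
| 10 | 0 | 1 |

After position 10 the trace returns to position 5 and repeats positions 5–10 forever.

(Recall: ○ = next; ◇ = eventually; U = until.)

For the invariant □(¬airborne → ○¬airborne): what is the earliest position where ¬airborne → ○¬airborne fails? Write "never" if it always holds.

Check ¬airborne → ○¬airborne at each position in order: 0 ✓, 1 ✓, 2 ✓, 3 ✓, 4 ✓, 5 ✓.
At position 6 the labels are {} and the next position 7 has {airborne, low_batt}, so ¬airborne → ○¬airborne is false there. This is the first violation.

6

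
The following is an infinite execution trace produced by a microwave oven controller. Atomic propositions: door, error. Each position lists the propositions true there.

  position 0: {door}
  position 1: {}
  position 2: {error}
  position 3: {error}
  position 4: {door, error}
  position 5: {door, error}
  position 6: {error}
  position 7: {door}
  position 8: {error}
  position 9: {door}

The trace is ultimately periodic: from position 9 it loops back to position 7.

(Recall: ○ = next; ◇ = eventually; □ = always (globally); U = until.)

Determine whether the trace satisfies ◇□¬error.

□¬error is false at every position 0..9, so it never becomes true and ◇□¬error fails.

Violated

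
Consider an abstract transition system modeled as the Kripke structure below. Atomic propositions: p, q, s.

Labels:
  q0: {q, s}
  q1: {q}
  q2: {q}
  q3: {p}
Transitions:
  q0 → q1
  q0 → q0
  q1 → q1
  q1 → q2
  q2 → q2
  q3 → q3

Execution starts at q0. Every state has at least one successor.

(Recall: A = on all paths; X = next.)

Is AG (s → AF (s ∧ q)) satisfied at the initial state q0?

Holds

States satisfying s → AF (s ∧ q): {q0, q1, q2, q3}.
States satisfying AG (s → AF (s ∧ q)): {q0, q1, q2, q3}.
Every state reachable from q0 satisfies s → AF (s ∧ q).
q0 ∈ Sat(AG (s → AF (s ∧ q))).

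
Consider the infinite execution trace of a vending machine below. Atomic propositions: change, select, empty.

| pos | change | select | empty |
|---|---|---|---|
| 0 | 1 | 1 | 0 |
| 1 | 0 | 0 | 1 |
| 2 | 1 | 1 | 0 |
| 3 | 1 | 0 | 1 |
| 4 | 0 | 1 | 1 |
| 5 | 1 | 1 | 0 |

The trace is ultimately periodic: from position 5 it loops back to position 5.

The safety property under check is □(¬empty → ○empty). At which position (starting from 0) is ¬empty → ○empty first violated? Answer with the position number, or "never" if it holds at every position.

5

Check ¬empty → ○empty at each position in order: 0 ✓, 1 ✓, 2 ✓, 3 ✓, 4 ✓.
At position 5 the labels are {change, select} and the next position 5 has {change, select}, so ¬empty → ○empty is false there. This is the first violation.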